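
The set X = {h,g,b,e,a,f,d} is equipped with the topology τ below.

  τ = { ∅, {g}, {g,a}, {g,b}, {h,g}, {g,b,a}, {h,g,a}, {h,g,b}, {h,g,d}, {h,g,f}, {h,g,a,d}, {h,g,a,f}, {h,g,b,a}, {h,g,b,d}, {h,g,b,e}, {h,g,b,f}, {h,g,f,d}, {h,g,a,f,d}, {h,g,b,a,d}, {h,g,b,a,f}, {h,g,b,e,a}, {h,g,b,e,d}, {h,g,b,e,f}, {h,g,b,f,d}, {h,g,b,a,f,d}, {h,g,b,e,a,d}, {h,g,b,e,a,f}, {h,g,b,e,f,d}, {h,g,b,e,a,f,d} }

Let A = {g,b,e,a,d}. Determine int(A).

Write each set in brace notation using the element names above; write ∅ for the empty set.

interior: largest open inside A is {g,b,a} (from ∅, {g}, {g,b}, {g,a}, {g,b,a})

{g,b,a}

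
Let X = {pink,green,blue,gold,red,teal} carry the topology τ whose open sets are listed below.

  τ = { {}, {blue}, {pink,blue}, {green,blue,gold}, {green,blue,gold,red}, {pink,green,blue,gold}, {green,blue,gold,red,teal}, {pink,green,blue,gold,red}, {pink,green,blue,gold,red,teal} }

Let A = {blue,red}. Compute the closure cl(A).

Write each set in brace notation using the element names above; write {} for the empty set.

{pink,green,blue,gold,red,teal}

cl via duality: int({pink,green,gold,teal}) = {}, so X∖{} = {pink,green,blue,gold,red,teal}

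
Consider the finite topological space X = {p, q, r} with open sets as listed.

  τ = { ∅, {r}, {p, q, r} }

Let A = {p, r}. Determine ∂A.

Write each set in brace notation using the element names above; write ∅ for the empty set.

{p, q}

opens ⊆ A: ∅, {r}; union → int = {r}
complement {q}; its interior ∅; cl(A) = X∖∅ = {p, q, r}
boundary = {p, q, r} ∖ {r} = {p, q}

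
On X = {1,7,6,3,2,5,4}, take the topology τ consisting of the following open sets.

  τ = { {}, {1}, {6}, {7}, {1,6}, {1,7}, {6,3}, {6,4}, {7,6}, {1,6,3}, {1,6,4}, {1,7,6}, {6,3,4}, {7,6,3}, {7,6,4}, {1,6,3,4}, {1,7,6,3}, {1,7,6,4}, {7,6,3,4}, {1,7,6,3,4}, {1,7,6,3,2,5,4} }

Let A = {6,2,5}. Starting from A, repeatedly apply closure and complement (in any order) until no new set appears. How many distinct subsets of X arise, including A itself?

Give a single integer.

8

X∖A={1,7,3,4}, int(X∖A)={1,7}, hence cl(A)={6,3,2,5,4}
Orbit (k=closure, c=complement):
  1. A     = {6,2,5}
  2. kA    = {6,3,2,5,4}
  3. cA    = {1,7,3,4}
  4. ckA   = {1,7}
  5. kcA   = {1,7,3,2,5,4}
  6. kckA  = {1,7,2,5}
  7. ckcA  = {6}
  8. ckckA = {6,3,4}
(closed under both — stop)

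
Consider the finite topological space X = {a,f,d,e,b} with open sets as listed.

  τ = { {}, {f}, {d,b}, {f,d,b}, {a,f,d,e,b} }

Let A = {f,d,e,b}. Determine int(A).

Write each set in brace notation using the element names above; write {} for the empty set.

opens ⊆ A: {}, {f}, {d,b}, {f,d,b}; union → int = {f,d,b}

{f,d,b}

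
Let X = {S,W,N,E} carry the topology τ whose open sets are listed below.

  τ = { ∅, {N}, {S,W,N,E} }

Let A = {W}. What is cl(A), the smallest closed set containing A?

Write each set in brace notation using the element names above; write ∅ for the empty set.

{S,W,E}

X∖A={S,N,E}, int(X∖A)={N}, hence cl(A)={S,W,E}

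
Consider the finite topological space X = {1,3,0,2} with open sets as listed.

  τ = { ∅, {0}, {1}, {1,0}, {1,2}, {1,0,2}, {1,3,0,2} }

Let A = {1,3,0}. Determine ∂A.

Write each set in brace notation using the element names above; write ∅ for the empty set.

interior: largest open inside A is {1,0} (from ∅, {0}, {1}, {1,0})
cl via duality: int({2}) = ∅, so X∖∅ = {1,3,0,2}
cl∖int = {3,2}

{3,2}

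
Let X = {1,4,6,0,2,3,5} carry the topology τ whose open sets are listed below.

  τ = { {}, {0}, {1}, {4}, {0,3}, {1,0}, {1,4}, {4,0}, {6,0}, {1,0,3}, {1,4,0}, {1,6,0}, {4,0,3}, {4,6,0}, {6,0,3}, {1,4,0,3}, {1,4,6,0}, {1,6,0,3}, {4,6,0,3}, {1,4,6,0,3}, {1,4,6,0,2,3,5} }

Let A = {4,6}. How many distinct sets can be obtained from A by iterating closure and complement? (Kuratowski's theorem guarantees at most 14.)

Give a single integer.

complement {1,0,2,3,5}; its interior {1,0,3}; cl(A) = X∖{1,0,3} = {4,6,2,5}
With k = closure, c = complement:
  1. A     = {4,6}
  2. kA    = {4,6,2,5}
  3. cA    = {1,0,2,3,5}
  4. ckA   = {1,0,3}
  5. kcA   = {1,6,0,2,3,5}
  6. ckcA  = {4}
  7. kckcA = {4,2,5}
  8. ckckcA = {1,6,0,3}
k, c of each give nothing new

8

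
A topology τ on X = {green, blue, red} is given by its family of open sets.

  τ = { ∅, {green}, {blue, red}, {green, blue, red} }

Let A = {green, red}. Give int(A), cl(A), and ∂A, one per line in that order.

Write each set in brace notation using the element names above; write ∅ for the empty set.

int(A) = {green}
cl(A)  = {green, blue, red}
∂A     = {blue, red}

opens ⊆ A: ∅, {green}; union → int = {green}
complement {blue}; its interior ∅; cl(A) = X∖∅ = {green, blue, red}
boundary = {green, blue, red} ∖ {green} = {blue, red}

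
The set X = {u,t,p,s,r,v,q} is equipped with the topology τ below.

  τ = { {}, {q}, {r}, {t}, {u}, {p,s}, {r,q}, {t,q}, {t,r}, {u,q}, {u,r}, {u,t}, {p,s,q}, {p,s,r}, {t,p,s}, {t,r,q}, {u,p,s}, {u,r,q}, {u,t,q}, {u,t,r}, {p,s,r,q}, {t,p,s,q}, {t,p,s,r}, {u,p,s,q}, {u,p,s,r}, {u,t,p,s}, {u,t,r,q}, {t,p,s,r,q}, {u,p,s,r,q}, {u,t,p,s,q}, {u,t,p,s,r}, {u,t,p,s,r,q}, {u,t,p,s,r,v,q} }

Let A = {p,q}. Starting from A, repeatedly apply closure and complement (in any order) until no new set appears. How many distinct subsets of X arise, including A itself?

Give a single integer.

10

closure: X∖int(X∖A) = X∖{u,t,r} = {p,s,v,q}
Let k=closure and c=complement:
  1. A     = {p,q}
  2. kA    = {p,s,v,q}
  3. cA    = {u,t,s,r,v}
  4. ckA   = {u,t,r}
  5. kcA   = {u,t,p,s,r,v}
  6. kckA  = {u,t,r,v}
  7. ckcA  = {q}
  8. ckckA = {p,s,q}
  9. kckcA = {v,q}
  10. ckckcA = {u,t,p,s,r}
— saturated at 10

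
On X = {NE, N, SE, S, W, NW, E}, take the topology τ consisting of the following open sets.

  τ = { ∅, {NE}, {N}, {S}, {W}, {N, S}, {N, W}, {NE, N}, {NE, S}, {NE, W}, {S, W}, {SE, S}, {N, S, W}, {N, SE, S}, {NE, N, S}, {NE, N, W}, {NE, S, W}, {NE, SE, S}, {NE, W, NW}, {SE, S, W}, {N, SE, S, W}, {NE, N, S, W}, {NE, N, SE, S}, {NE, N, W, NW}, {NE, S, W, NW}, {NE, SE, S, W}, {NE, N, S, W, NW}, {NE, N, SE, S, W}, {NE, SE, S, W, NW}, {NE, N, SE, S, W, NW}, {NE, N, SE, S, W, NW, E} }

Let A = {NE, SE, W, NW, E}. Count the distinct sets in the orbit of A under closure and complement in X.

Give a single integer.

X∖A={N, S}, int(X∖A)={N, S}, hence cl(A)={NE, SE, W, NW, E}
Orbit (k=closure, c=complement):
  1. A     = {NE, SE, W, NW, E}
  2. cA    = {N, S}
  3. kcA   = {N, SE, S, E}
  4. ckcA  = {NE, W, NW}
  5. kckcA = {NE, W, NW, E}
  6. ckckcA = {N, SE, S}
(closed under both — stop)

6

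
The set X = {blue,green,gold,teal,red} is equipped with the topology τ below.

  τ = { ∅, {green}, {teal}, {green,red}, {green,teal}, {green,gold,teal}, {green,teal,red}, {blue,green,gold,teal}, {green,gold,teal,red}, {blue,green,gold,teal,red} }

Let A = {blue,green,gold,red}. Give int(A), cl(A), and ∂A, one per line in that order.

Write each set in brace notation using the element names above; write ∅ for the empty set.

int(A) = {green,red}
cl(A)  = {blue,green,gold,red}
∂A     = {blue,gold}

interior: largest open inside A is {green,red} (from ∅, {green}, {green,red})
cl via duality: int({teal}) = {teal}, so X∖{teal} = {blue,green,gold,red}
cl∖int = {blue,gold}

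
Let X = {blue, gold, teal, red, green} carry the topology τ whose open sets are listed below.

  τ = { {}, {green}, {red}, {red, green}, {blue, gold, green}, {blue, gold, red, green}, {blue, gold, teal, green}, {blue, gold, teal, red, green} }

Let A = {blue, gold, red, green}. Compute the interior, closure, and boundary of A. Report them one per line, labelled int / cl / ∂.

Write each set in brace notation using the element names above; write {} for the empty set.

int(A) = {blue, gold, red, green}
cl(A)  = {blue, gold, teal, red, green}
∂A     = {teal}

U open, U⊆A: {}, {red}, {green}, {red, green}, {blue, gold, green}, {blue, gold, red, green}. int(A) = ⋃ = {blue, gold, red, green}
X∖A={teal}, int(X∖A)={}, hence cl(A)={blue, gold, teal, red, green}
∂A: remove int from cl → {teal}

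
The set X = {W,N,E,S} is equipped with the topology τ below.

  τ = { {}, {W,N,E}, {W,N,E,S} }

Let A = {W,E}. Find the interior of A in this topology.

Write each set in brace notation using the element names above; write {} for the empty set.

{}

interior: largest open inside A is {} (from {})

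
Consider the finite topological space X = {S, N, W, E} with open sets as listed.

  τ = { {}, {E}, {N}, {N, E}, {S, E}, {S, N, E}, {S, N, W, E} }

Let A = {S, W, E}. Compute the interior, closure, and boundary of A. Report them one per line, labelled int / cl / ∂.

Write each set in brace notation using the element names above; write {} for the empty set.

interior: largest open inside A is {S, E} (from {}, {E}, {S, E})
cl via duality: int({N}) = {N}, so X∖{N} = {S, W, E}
cl∖int = {W}

int(A) = {S, E}
cl(A)  = {S, W, E}
∂A     = {W}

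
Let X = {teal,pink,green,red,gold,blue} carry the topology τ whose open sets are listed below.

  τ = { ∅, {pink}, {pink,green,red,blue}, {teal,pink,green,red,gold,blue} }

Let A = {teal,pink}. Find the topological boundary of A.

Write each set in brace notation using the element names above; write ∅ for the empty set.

{teal,green,red,gold,blue}

opens ⊆ A: ∅, {pink}; union → int = {pink}
complement {green,red,gold,blue}; its interior ∅; cl(A) = X∖∅ = {teal,pink,green,red,gold,blue}
boundary = {teal,pink,green,red,gold,blue} ∖ {pink} = {teal,green,red,gold,blue}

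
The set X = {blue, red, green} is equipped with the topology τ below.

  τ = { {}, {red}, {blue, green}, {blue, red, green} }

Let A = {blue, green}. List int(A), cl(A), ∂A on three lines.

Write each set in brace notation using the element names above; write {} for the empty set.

int(A) = {blue, green}
cl(A)  = {blue, green}
∂A     = {}

open subsets of A: {}, {blue, green}; so int(A) = {blue, green}
closure: X∖int(X∖A) = X∖{red} = {blue, green}
∂A = {blue, green} minus {blue, green} = {}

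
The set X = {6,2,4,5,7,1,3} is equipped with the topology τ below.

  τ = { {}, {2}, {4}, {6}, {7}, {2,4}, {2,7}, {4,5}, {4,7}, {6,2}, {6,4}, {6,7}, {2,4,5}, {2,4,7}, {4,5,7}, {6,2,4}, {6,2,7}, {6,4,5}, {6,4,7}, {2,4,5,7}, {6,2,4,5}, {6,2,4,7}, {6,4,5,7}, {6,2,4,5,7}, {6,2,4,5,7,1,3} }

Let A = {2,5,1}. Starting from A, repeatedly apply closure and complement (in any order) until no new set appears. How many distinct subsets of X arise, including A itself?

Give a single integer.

cl via duality: int({6,4,7,3}) = {6,4,7}, so X∖{6,4,7} = {2,5,1,3}
Write k for closure, c for complement:
  1. A     = {2,5,1}
  2. kA    = {2,5,1,3}
  3. cA    = {6,4,7,3}
  4. ckA   = {6,4,7}
  5. kcA   = {6,4,5,7,1,3}
  6. ckcA  = {2}
  7. kckcA = {2,1,3}
  8. ckckcA = {6,4,5,7}
applying k or c yields no new set

8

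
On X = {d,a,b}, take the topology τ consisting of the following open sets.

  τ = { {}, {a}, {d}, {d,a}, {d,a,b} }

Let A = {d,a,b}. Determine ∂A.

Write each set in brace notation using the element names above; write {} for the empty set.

interior: largest open inside A is {d,a,b} (from {}, {d}, {a}, {d,a}, {d,a,b})
cl via duality: int({}) = {}, so X∖{} = {d,a,b}
cl∖int = {}

{}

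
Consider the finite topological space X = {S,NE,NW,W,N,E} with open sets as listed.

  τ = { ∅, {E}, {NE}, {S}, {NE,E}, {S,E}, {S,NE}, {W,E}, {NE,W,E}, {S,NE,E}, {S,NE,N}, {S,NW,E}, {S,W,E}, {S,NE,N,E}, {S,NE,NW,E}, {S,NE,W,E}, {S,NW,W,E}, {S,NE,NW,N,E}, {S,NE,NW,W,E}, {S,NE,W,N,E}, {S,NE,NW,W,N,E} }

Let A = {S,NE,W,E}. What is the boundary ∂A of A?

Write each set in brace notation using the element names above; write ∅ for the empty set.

open subsets of A: ∅, {S}, {E}, {NE}, {S,E}, {S,NE}, {NE,E}, {W,E}, {NE,W,E}, {S,NE,E}, {S,W,E}, {S,NE,W,E}; so int(A) = {S,NE,W,E}
closure: X∖int(X∖A) = X∖∅ = {S,NE,NW,W,N,E}
∂A = {S,NE,NW,W,N,E} minus {S,NE,W,E} = {NW,N}

{NW,N}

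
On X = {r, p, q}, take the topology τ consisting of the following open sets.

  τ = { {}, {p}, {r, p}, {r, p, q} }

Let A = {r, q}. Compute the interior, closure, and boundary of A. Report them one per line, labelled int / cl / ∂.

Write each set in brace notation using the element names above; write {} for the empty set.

interior: largest open inside A is {} (from {})
cl via duality: int({p}) = {p}, so X∖{p} = {r, q}
cl∖int = {r, q}

int(A) = {}
cl(A)  = {r, q}
∂A     = {r, q}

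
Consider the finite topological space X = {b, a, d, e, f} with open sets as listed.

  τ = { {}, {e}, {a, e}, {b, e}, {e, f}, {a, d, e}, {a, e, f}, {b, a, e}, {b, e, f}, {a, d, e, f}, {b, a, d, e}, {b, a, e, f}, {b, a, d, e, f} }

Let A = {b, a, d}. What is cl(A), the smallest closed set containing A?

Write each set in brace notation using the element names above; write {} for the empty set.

X∖A={e, f}, int(X∖A)={e, f}, hence cl(A)={b, a, d}

{b, a, d}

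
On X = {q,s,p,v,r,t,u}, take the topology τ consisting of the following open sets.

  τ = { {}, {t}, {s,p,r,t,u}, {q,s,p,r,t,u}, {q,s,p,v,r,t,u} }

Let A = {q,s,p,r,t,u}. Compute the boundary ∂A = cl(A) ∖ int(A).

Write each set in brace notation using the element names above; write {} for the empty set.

interior: largest open inside A is {q,s,p,r,t,u} (from {}, {t}, {s,p,r,t,u}, {q,s,p,r,t,u})
cl via duality: int({v}) = {}, so X∖{} = {q,s,p,v,r,t,u}
cl∖int = {v}

{v}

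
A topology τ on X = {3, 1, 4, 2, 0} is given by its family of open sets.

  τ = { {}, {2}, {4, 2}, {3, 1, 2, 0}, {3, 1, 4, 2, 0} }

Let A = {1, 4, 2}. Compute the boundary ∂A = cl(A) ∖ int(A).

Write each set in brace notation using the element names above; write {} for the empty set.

U open, U⊆A: {}, {2}, {4, 2}. int(A) = ⋃ = {4, 2}
X∖A={3, 0}, int(X∖A)={}, hence cl(A)={3, 1, 4, 2, 0}
∂A: remove int from cl → {3, 1, 0}

{3, 1, 0}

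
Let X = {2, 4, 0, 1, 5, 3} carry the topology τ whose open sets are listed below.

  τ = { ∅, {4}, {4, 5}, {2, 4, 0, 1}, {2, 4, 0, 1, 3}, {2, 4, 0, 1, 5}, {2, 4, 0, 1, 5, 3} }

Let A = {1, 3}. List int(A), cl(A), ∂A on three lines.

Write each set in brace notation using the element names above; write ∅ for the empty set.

int(A) = ∅
cl(A)  = {2, 0, 1, 3}
∂A     = {2, 0, 1, 3}

open subsets of A: ∅; so int(A) = ∅
closure: X∖int(X∖A) = X∖{4, 5} = {2, 0, 1, 3}
∂A = {2, 0, 1, 3} minus ∅ = {2, 0, 1, 3}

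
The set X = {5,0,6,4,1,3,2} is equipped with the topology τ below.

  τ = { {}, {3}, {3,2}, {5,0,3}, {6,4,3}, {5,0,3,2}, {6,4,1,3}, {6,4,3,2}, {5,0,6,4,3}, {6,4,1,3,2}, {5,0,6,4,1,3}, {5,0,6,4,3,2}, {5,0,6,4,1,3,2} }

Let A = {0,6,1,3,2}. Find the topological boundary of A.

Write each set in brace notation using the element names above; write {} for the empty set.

{5,0,6,4,1}

opens ⊆ A: {}, {3}, {3,2}; union → int = {3,2}
complement {5,4}; its interior {}; cl(A) = X∖{} = {5,0,6,4,1,3,2}
boundary = {5,0,6,4,1,3,2} ∖ {3,2} = {5,0,6,4,1}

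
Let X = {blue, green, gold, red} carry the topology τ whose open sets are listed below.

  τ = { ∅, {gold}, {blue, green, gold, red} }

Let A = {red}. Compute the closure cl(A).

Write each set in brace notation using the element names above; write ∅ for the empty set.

cl via duality: int({blue, green, gold}) = {gold}, so X∖{gold} = {blue, green, red}

{blue, green, red}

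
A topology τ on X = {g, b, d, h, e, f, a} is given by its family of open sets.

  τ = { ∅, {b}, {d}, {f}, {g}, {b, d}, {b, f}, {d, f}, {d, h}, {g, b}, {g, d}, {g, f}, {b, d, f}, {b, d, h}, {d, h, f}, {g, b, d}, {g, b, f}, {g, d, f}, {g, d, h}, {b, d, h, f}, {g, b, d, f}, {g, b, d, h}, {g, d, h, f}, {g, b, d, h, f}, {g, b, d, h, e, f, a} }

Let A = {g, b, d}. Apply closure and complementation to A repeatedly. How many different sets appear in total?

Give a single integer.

6

cl via duality: int({h, e, f, a}) = {f}, so X∖{f} = {g, b, d, h, e, a}
Write k for closure, c for complement:
  1. A     = {g, b, d}
  2. kA    = {g, b, d, h, e, a}
  3. cA    = {h, e, f, a}
  4. ckA   = {f}
  5. kckA  = {e, f, a}
  6. ckckA = {g, b, d, h}
applying k or c yields no new set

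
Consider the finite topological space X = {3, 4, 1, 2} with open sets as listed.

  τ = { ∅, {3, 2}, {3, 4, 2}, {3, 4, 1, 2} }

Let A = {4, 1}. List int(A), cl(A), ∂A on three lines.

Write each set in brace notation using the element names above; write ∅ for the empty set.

U open, U⊆A: ∅. int(A) = ⋃ = ∅
X∖A={3, 2}, int(X∖A)={3, 2}, hence cl(A)={4, 1}
∂A: remove int from cl → {4, 1}

int(A) = ∅
cl(A)  = {4, 1}
∂A     = {4, 1}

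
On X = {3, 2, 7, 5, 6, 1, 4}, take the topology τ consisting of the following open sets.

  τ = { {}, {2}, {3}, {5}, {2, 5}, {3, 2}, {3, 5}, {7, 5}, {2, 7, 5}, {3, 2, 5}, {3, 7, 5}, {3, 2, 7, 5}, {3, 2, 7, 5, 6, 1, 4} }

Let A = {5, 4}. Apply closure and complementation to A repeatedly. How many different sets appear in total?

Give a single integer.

8

X∖A={3, 2, 7, 6, 1}, int(X∖A)={3, 2}, hence cl(A)={7, 5, 6, 1, 4}
Orbit (k=closure, c=complement):
  1. A     = {5, 4}
  2. kA    = {7, 5, 6, 1, 4}
  3. cA    = {3, 2, 7, 6, 1}
  4. ckA   = {3, 2}
  5. kcA   = {3, 2, 7, 6, 1, 4}
  6. kckA  = {3, 2, 6, 1, 4}
  7. ckcA  = {5}
  8. ckckA = {7, 5}
(closed under both — stop)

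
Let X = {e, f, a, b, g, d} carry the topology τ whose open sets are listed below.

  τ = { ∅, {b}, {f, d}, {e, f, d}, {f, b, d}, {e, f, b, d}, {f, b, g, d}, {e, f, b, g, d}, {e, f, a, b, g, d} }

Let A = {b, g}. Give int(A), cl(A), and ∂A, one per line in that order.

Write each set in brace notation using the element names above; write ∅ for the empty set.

interior: largest open inside A is {b} (from ∅, {b})
cl via duality: int({e, f, a, d}) = {e, f, d}, so X∖{e, f, d} = {a, b, g}
cl∖int = {a, g}

int(A) = {b}
cl(A)  = {a, b, g}
∂A     = {a, g}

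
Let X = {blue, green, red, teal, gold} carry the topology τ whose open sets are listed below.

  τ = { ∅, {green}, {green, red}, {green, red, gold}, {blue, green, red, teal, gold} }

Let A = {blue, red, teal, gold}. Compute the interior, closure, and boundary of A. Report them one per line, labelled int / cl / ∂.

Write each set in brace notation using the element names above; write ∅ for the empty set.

opens ⊆ A: ∅; union → int = ∅
complement {green}; its interior {green}; cl(A) = X∖{green} = {blue, red, teal, gold}
boundary = {blue, red, teal, gold} ∖ ∅ = {blue, red, teal, gold}

int(A) = ∅
cl(A)  = {blue, red, teal, gold}
∂A     = {blue, red, teal, gold}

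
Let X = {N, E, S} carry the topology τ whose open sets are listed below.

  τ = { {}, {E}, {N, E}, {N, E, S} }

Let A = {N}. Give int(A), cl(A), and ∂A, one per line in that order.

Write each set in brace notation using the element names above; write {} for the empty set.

interior: largest open inside A is {} (from {})
cl via duality: int({E, S}) = {E}, so X∖{E} = {N, S}
cl∖int = {N, S}

int(A) = {}
cl(A)  = {N, S}
∂A     = {N, S}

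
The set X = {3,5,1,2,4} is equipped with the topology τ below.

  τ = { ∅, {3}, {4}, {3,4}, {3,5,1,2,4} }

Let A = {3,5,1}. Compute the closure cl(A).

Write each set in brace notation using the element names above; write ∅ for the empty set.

{3,5,1,2}

closure: X∖int(X∖A) = X∖{4} = {3,5,1,2}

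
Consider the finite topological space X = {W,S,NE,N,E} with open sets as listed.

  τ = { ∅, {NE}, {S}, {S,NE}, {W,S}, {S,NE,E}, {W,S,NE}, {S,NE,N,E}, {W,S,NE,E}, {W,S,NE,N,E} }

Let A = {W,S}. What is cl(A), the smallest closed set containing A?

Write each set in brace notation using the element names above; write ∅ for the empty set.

{W,S,N,E}

cl via duality: int({NE,N,E}) = {NE}, so X∖{NE} = {W,S,N,E}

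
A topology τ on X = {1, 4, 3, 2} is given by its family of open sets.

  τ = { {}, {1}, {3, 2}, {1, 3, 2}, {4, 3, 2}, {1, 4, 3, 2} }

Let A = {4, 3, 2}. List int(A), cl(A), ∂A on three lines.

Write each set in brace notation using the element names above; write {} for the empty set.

open subsets of A: {}, {3, 2}, {4, 3, 2}; so int(A) = {4, 3, 2}
closure: X∖int(X∖A) = X∖{1} = {4, 3, 2}
∂A = {4, 3, 2} minus {4, 3, 2} = {}

int(A) = {4, 3, 2}
cl(A)  = {4, 3, 2}
∂A     = {}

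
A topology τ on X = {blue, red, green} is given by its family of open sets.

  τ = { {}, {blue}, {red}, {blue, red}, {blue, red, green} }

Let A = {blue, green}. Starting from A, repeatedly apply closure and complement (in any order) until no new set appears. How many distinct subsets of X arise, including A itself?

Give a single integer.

4

X∖A={red}, int(X∖A)={red}, hence cl(A)={blue, green}
Orbit (k=closure, c=complement):
  1. A     = {blue, green}
  2. cA    = {red}
  3. kcA   = {red, green}
  4. ckcA  = {blue}
(closed under both — stop)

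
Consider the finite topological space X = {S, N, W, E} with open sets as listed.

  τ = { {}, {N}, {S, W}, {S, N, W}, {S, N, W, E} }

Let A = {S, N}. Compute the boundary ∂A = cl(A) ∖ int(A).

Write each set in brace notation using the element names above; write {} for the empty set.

interior: largest open inside A is {N} (from {}, {N})
cl via duality: int({W, E}) = {}, so X∖{} = {S, N, W, E}
cl∖int = {S, W, E}

{S, W, E}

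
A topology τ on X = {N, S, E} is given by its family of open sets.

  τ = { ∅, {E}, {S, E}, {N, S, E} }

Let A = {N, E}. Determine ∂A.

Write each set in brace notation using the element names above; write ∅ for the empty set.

{N, S}

opens ⊆ A: ∅, {E}; union → int = {E}
complement {S}; its interior ∅; cl(A) = X∖∅ = {N, S, E}
boundary = {N, S, E} ∖ {E} = {N, S}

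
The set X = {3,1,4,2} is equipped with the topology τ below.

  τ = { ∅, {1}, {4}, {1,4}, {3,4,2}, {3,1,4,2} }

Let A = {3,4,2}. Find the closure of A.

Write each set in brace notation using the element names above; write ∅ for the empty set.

{3,4,2}

X∖A={1}, int(X∖A)={1}, hence cl(A)={3,4,2}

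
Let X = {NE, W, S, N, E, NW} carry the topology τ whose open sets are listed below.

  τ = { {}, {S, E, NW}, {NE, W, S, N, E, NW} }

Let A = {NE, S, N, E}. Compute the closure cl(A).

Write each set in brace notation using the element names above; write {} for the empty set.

{NE, W, S, N, E, NW}

X∖A={W, NW}, int(X∖A)={}, hence cl(A)={NE, W, S, N, E, NW}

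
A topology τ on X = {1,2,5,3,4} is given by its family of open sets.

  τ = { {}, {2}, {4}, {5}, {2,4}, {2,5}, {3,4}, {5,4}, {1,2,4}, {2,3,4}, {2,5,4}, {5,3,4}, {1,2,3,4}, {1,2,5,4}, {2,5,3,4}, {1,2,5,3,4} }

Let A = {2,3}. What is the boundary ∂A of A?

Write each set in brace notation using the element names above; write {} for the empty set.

opens ⊆ A: {}, {2}; union → int = {2}
complement {1,5,4}; its interior {5,4}; cl(A) = X∖{5,4} = {1,2,3}
boundary = {1,2,3} ∖ {2} = {1,3}

{1,3}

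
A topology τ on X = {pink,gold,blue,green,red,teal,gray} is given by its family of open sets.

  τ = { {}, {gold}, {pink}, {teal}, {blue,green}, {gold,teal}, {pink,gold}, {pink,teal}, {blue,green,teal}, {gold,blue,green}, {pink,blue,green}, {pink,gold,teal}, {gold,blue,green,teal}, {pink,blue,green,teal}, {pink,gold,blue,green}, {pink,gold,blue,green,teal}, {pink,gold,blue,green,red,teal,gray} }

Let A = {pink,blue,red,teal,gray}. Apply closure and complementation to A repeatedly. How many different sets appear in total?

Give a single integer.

X∖A={gold,green}, int(X∖A)={gold}, hence cl(A)={pink,blue,green,red,teal,gray}
Orbit (k=closure, c=complement):
  1. A     = {pink,blue,red,teal,gray}
  2. kA    = {pink,blue,green,red,teal,gray}
  3. cA    = {gold,green}
  4. ckA   = {gold}
  5. kcA   = {gold,blue,green,red,gray}
  6. kckA  = {gold,red,gray}
  7. ckcA  = {pink,teal}
  8. ckckA = {pink,blue,green,teal}
  9. kckcA = {pink,red,teal,gray}
  10. ckckcA = {gold,blue,green}
(closed under both — stop)

10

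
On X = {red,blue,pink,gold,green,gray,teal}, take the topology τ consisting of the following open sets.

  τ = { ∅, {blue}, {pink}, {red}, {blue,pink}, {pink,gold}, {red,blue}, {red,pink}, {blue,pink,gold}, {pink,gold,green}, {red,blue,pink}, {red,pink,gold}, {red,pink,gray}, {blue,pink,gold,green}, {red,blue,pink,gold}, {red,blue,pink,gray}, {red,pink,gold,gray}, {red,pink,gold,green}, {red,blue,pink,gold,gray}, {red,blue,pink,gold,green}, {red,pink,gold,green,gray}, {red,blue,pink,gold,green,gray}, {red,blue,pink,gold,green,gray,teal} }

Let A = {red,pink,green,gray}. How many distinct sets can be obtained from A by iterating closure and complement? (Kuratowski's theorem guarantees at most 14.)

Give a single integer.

8

cl via duality: int({blue,gold,teal}) = {blue}, so X∖{blue} = {red,pink,gold,green,gray,teal}
Write k for closure, c for complement:
  1. A     = {red,pink,green,gray}
  2. kA    = {red,pink,gold,green,gray,teal}
  3. cA    = {blue,gold,teal}
  4. ckA   = {blue}
  5. kcA   = {blue,gold,green,teal}
  6. kckA  = {blue,teal}
  7. ckcA  = {red,pink,gray}
  8. ckckA = {red,pink,gold,green,gray}
applying k or c yields no new set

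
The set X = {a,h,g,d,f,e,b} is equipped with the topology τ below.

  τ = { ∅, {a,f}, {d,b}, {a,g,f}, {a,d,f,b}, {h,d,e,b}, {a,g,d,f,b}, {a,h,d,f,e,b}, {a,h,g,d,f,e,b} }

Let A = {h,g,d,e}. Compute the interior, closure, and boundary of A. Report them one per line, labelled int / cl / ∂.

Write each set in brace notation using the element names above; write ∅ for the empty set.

opens ⊆ A: ∅; union → int = ∅
complement {a,f,b}; its interior {a,f}; cl(A) = X∖{a,f} = {h,g,d,e,b}
boundary = {h,g,d,e,b} ∖ ∅ = {h,g,d,e,b}

int(A) = ∅
cl(A)  = {h,g,d,e,b}
∂A     = {h,g,d,e,b}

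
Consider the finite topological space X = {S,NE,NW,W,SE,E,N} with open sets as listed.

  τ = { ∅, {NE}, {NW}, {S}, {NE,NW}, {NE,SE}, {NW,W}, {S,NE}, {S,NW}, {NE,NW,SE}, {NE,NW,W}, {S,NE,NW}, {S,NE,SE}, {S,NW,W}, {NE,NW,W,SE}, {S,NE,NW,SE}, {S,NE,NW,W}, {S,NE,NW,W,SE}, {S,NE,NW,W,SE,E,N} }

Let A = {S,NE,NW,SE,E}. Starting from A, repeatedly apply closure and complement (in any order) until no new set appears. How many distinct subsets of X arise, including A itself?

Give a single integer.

6

complement {W,N}; its interior ∅; cl(A) = X∖∅ = {S,NE,NW,W,SE,E,N}
With k = closure, c = complement:
  1. A     = {S,NE,NW,SE,E}
  2. kA    = {S,NE,NW,W,SE,E,N}
  3. cA    = {W,N}
  4. ckA   = ∅
  5. kcA   = {W,E,N}
  6. ckcA  = {S,NE,NW,SE}
k, c of each give nothing new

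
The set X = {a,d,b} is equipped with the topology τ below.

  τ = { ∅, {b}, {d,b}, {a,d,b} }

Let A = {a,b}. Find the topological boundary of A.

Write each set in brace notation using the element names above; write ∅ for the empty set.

open subsets of A: ∅, {b}; so int(A) = {b}
closure: X∖int(X∖A) = X∖∅ = {a,d,b}
∂A = {a,d,b} minus {b} = {a,d}

{a,d}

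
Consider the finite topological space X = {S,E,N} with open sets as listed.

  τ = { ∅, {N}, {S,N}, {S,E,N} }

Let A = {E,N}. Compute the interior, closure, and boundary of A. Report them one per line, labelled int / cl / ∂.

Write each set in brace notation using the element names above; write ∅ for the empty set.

int(A) = {N}
cl(A)  = {S,E,N}
∂A     = {S,E}

interior: largest open inside A is {N} (from ∅, {N})
cl via duality: int({S}) = ∅, so X∖∅ = {S,E,N}
cl∖int = {S,E}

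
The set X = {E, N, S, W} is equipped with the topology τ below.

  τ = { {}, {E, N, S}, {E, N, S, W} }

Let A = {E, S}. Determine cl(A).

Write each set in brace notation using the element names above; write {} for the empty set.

{E, N, S, W}

complement {N, W}; its interior {}; cl(A) = X∖{} = {E, N, S, W}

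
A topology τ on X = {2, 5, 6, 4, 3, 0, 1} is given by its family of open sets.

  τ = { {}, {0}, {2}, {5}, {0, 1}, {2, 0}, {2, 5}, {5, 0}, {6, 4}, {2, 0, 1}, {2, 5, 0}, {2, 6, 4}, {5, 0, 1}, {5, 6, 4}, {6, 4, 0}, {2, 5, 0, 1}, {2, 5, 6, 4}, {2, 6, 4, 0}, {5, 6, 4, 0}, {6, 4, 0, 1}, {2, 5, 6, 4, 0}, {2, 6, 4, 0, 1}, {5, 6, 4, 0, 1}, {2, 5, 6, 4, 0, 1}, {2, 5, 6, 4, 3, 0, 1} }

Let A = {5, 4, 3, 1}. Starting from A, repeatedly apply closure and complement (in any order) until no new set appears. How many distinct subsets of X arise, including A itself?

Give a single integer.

12

closure: X∖int(X∖A) = X∖{2, 0} = {5, 6, 4, 3, 1}
Let k=closure and c=complement:
  1. A     = {5, 4, 3, 1}
  2. kA    = {5, 6, 4, 3, 1}
  3. cA    = {2, 6, 0}
  4. ckA   = {2, 0}
  5. kcA   = {2, 6, 4, 3, 0, 1}
  6. kckA  = {2, 3, 0, 1}
  7. ckcA  = {5}
  8. ckckA = {5, 6, 4}
  9. kckcA = {5, 3}
  10. kckckA = {5, 6, 4, 3}
  11. ckckcA = {2, 6, 4, 0, 1}
  12. ckckckA = {2, 0, 1}
— saturated at 12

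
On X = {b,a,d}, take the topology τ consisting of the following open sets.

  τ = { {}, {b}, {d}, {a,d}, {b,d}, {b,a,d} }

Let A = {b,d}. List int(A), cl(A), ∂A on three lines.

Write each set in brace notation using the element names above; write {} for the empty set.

interior: largest open inside A is {b,d} (from {}, {d}, {b}, {b,d})
cl via duality: int({a}) = {}, so X∖{} = {b,a,d}
cl∖int = {a}

int(A) = {b,d}
cl(A)  = {b,a,d}
∂A     = {a}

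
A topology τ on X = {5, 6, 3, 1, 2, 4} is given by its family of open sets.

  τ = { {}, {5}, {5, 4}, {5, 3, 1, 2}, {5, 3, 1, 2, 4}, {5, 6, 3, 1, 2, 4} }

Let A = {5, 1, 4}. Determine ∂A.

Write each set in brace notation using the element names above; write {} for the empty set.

{6, 3, 1, 2}

U open, U⊆A: {}, {5}, {5, 4}. int(A) = ⋃ = {5, 4}
X∖A={6, 3, 2}, int(X∖A)={}, hence cl(A)={5, 6, 3, 1, 2, 4}
∂A: remove int from cl → {6, 3, 1, 2}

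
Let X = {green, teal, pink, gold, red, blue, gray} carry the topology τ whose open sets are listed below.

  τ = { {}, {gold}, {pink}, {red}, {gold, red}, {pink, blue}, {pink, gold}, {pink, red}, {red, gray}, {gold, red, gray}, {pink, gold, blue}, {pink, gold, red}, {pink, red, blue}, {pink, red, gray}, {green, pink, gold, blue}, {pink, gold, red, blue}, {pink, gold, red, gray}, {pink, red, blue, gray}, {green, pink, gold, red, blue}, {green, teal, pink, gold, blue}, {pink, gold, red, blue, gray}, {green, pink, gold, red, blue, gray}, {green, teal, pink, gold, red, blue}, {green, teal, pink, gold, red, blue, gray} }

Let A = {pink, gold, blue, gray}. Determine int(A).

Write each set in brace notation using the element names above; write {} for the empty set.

interior: largest open inside A is {pink, gold, blue} (from {}, {gold}, {pink}, {pink, gold}, {pink, blue}, {pink, gold, blue})

{pink, gold, blue}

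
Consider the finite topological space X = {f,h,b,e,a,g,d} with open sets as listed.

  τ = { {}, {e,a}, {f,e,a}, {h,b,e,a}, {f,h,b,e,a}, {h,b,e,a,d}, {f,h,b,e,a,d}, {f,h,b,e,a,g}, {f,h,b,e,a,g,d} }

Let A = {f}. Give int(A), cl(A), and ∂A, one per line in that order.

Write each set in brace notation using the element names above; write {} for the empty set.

int(A) = {}
cl(A)  = {f,g}
∂A     = {f,g}

U open, U⊆A: {}. int(A) = ⋃ = {}
X∖A={h,b,e,a,g,d}, int(X∖A)={h,b,e,a,d}, hence cl(A)={f,g}
∂A: remove int from cl → {f,g}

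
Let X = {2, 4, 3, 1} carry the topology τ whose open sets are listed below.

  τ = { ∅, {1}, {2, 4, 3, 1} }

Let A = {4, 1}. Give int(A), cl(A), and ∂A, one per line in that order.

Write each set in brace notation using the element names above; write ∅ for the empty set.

interior: largest open inside A is {1} (from ∅, {1})
cl via duality: int({2, 3}) = ∅, so X∖∅ = {2, 4, 3, 1}
cl∖int = {2, 4, 3}

int(A) = {1}
cl(A)  = {2, 4, 3, 1}
∂A     = {2, 4, 3}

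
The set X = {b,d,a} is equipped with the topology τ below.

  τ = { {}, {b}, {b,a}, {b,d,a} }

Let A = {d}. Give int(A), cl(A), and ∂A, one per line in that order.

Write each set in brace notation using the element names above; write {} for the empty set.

opens ⊆ A: {}; union → int = {}
complement {b,a}; its interior {b,a}; cl(A) = X∖{b,a} = {d}
boundary = {d} ∖ {} = {d}

int(A) = {}
cl(A)  = {d}
∂A     = {d}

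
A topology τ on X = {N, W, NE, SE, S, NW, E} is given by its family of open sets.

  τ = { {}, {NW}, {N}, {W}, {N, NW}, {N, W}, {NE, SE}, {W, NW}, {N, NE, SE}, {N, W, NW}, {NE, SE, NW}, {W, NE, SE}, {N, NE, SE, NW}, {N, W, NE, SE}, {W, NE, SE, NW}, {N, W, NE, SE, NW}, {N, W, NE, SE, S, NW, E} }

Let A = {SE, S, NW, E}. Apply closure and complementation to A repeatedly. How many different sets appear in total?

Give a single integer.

complement {N, W, NE}; its interior {N, W}; cl(A) = X∖{N, W} = {NE, SE, S, NW, E}
With k = closure, c = complement:
  1. A     = {SE, S, NW, E}
  2. kA    = {NE, SE, S, NW, E}
  3. cA    = {N, W, NE}
  4. ckA   = {N, W}
  5. kcA   = {N, W, NE, SE, S, E}
  6. kckA  = {N, W, S, E}
  7. ckcA  = {NW}
  8. ckckA = {NE, SE, NW}
  9. kckcA = {S, NW, E}
  10. ckckcA = {N, W, NE, SE}
k, c of each give nothing new

10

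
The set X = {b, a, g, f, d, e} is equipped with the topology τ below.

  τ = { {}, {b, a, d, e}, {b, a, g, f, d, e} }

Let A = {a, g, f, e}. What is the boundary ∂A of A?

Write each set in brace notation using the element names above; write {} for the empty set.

{b, a, g, f, d, e}

opens ⊆ A: {}; union → int = {}
complement {b, d}; its interior {}; cl(A) = X∖{} = {b, a, g, f, d, e}
boundary = {b, a, g, f, d, e} ∖ {} = {b, a, g, f, d, e}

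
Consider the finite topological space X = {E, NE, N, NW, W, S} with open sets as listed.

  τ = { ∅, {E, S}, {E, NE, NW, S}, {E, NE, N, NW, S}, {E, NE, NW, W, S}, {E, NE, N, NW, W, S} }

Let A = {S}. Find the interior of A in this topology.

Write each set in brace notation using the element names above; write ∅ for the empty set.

opens ⊆ A: ∅; union → int = ∅

∅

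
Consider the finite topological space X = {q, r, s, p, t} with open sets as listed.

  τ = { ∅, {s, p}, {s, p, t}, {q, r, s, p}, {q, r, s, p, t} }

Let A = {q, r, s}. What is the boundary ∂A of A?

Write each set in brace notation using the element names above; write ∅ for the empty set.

{q, r, s, p, t}

U open, U⊆A: ∅. int(A) = ⋃ = ∅
X∖A={p, t}, int(X∖A)=∅, hence cl(A)={q, r, s, p, t}
∂A: remove int from cl → {q, r, s, p, t}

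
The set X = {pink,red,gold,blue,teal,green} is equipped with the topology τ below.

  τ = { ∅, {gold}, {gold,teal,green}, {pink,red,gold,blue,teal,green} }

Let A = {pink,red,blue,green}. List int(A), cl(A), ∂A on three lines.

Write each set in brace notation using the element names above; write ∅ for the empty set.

U open, U⊆A: ∅. int(A) = ⋃ = ∅
X∖A={gold,teal}, int(X∖A)={gold}, hence cl(A)={pink,red,blue,teal,green}
∂A: remove int from cl → {pink,red,blue,teal,green}

int(A) = ∅
cl(A)  = {pink,red,blue,teal,green}
∂A     = {pink,red,blue,teal,green}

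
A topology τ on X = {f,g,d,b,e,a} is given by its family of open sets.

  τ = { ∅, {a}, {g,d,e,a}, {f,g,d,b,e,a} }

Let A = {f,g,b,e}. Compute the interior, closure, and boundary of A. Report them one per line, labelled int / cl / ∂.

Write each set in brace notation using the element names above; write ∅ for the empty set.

interior: largest open inside A is ∅ (from ∅)
cl via duality: int({d,a}) = {a}, so X∖{a} = {f,g,d,b,e}
cl∖int = {f,g,d,b,e}

int(A) = ∅
cl(A)  = {f,g,d,b,e}
∂A     = {f,g,d,b,e}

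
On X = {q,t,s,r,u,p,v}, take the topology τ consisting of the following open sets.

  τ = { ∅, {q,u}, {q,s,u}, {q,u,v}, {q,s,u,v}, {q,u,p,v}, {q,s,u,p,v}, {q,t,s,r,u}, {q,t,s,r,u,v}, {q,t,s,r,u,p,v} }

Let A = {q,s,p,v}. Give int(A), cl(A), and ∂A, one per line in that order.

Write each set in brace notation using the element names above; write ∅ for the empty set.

interior: largest open inside A is ∅ (from ∅)
cl via duality: int({t,r,u}) = ∅, so X∖∅ = {q,t,s,r,u,p,v}
cl∖int = {q,t,s,r,u,p,v}

int(A) = ∅
cl(A)  = {q,t,s,r,u,p,v}
∂A     = {q,t,s,r,u,p,v}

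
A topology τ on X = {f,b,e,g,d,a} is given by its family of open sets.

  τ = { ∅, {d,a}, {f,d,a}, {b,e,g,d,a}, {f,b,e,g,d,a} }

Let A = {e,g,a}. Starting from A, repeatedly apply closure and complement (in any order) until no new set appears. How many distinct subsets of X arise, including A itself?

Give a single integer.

4

X∖A={f,b,d}, int(X∖A)=∅, hence cl(A)={f,b,e,g,d,a}
Orbit (k=closure, c=complement):
  1. A     = {e,g,a}
  2. kA    = {f,b,e,g,d,a}
  3. cA    = {f,b,d}
  4. ckA   = ∅
(closed under both — stop)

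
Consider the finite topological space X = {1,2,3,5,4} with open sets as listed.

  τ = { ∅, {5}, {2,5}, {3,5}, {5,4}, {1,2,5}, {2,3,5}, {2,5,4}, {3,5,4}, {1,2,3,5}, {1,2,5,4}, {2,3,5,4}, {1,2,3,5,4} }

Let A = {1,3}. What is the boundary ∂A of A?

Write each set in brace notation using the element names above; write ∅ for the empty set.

{1,3}

open subsets of A: ∅; so int(A) = ∅
closure: X∖int(X∖A) = X∖{2,5,4} = {1,3}
∂A = {1,3} minus ∅ = {1,3}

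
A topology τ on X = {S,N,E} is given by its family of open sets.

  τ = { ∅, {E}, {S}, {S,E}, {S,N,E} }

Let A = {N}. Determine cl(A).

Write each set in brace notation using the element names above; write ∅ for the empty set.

{N}

X∖A={S,E}, int(X∖A)={S,E}, hence cl(A)={N}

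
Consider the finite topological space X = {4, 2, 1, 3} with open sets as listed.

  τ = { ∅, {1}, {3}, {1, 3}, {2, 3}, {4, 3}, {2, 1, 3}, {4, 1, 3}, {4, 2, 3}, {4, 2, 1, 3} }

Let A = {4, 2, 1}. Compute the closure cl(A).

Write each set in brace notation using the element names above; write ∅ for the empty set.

closure: X∖int(X∖A) = X∖{3} = {4, 2, 1}

{4, 2, 1}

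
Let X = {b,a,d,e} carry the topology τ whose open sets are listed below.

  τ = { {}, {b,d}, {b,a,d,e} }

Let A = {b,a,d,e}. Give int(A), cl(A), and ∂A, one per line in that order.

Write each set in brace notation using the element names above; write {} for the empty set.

int(A) = {b,a,d,e}
cl(A)  = {b,a,d,e}
∂A     = {}

open subsets of A: {}, {b,d}, {b,a,d,e}; so int(A) = {b,a,d,e}
closure: X∖int(X∖A) = X∖{} = {b,a,d,e}
∂A = {b,a,d,e} minus {b,a,d,e} = {}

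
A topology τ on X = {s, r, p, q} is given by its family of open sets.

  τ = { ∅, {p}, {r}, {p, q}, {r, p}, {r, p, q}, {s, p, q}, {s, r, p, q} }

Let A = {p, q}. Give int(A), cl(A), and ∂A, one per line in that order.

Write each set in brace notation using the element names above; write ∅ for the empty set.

interior: largest open inside A is {p, q} (from ∅, {p}, {p, q})
cl via duality: int({s, r}) = {r}, so X∖{r} = {s, p, q}
cl∖int = {s}

int(A) = {p, q}
cl(A)  = {s, p, q}
∂A     = {s}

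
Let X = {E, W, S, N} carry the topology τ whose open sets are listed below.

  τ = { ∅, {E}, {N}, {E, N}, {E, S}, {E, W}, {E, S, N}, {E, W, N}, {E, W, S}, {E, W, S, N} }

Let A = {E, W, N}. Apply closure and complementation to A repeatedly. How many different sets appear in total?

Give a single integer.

closure: X∖int(X∖A) = X∖∅ = {E, W, S, N}
Let k=closure and c=complement:
  1. A     = {E, W, N}
  2. kA    = {E, W, S, N}
  3. cA    = {S}
  4. ckA   = ∅
— saturated at 4

4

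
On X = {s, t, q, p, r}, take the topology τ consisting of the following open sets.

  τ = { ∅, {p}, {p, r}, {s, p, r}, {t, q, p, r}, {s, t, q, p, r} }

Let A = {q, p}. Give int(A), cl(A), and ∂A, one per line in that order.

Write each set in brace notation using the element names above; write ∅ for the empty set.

opens ⊆ A: ∅, {p}; union → int = {p}
complement {s, t, r}; its interior ∅; cl(A) = X∖∅ = {s, t, q, p, r}
boundary = {s, t, q, p, r} ∖ {p} = {s, t, q, r}

int(A) = {p}
cl(A)  = {s, t, q, p, r}
∂A     = {s, t, q, r}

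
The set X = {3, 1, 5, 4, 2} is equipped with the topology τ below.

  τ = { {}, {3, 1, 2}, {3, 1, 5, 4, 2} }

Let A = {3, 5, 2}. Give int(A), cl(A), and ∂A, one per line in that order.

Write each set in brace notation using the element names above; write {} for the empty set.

open subsets of A: {}; so int(A) = {}
closure: X∖int(X∖A) = X∖{} = {3, 1, 5, 4, 2}
∂A = {3, 1, 5, 4, 2} minus {} = {3, 1, 5, 4, 2}

int(A) = {}
cl(A)  = {3, 1, 5, 4, 2}
∂A     = {3, 1, 5, 4, 2}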